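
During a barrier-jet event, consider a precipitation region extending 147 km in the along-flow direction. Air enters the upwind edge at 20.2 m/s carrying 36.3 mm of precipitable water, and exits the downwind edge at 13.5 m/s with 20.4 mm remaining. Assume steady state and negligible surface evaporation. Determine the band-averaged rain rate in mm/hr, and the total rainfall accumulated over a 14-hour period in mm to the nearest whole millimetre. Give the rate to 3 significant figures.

Column moisture flux per unit crosswind length is F = V × PW.
Inflow: F_in = 20.2 × 36.3 = 733.26 mm·m/s
Outflow: F_out = 13.5 × 20.4 = 275.4 mm·m/s
Steady-state rate R = (F_in − F_out)/L = (733.26 − 275.4) / 147000 m = 3.115e-03 mm/s.
R = 3.115e-03 × 3600 = 11.2 mm/hr.
Over 14 h: total = 11.2 × 14 = 156.8 ≈ 157 mm.

R ≈ 11.2 mm/hr; total ≈ 157 mm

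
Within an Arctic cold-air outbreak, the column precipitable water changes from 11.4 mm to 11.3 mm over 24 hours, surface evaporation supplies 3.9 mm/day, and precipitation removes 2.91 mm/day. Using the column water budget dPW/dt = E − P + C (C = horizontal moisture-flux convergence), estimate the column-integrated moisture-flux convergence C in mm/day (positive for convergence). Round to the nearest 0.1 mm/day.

C ≈ -1.1 mm/day

dPW/dt = (11.3 − 11.4) mm / (24/24 day) = -0.100 mm/day.
C = dPW/dt − E + P = (-0.100) − 3.9 + 2.91 = -1.1 mm/day.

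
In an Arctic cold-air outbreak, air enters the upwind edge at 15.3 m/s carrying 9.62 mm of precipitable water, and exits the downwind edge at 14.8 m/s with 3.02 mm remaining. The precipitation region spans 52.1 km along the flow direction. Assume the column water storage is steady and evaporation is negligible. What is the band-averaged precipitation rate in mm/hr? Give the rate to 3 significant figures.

R ≈ 7.08 mm/hr

Column moisture flux per unit crosswind length is F = V × PW.
Inflow: F_in = 15.3 × 9.62 = 147.186 mm·m/s
Outflow: F_out = 14.8 × 3.02 = 44.696 mm·m/s
Steady-state rate R = (F_in − F_out)/L = (147.186 − 44.696) / 52100 m = 1.967e-03 mm/s.
R = 1.967e-03 × 3600 = 7.08 mm/hr.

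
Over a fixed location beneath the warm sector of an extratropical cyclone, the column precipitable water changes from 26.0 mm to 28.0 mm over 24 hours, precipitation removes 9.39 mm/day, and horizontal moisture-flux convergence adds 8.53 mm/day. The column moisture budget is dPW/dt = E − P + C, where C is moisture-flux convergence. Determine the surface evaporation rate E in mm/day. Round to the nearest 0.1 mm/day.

dPW/dt = (28.0 − 26.0) mm / (24/24 day) = +2.000 mm/day.
E = dPW/dt + P − C = (+2.000) + 9.39 − (8.53) = 2.9 mm/day.

E ≈ 2.9 mm/day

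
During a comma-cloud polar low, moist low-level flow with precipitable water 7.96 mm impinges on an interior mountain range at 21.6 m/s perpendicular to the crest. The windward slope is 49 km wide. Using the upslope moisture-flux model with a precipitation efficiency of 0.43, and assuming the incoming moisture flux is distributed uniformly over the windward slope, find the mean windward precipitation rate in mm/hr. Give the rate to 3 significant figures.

R ≈ 5.43 mm/hr

Incoming column moisture flux per unit ridge length: F = V × PW = 21.6 × 7.96 = 171.936 mm·m/s.
Spread over the 49 km slope with efficiency ε = 0.43: R = ε·F/W = 0.43 × 171.936 / 49000 m = 1.509e-03 mm/s.
R = 1.509e-03 × 3600 = 5.43 mm/hr.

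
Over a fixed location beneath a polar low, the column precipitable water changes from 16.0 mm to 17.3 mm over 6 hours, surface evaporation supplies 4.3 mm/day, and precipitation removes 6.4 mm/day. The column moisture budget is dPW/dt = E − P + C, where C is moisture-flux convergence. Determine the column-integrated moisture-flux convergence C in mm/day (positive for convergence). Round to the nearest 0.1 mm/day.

dPW/dt = (17.3 − 16.0) mm / (6/24 day) = +5.200 mm/day.
C = dPW/dt − E + P = (+5.200) − 4.3 + 6.4 = 7.3 mm/day.

C ≈ 7.3 mm/day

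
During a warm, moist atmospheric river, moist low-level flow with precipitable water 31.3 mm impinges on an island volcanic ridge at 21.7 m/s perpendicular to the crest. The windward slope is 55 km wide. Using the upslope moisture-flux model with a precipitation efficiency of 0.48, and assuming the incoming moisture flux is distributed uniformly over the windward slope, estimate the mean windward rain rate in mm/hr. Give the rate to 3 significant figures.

Incoming column moisture flux per unit ridge length: F = V × PW = 21.7 × 31.3 = 679.21 mm·m/s.
Spread over the 55 km slope with efficiency ε = 0.48: R = ε·F/W = 0.48 × 679.21 / 55000 m = 5.928e-03 mm/s.
R = 5.928e-03 × 3600 = 21.3 mm/hr.

R ≈ 21.3 mm/hr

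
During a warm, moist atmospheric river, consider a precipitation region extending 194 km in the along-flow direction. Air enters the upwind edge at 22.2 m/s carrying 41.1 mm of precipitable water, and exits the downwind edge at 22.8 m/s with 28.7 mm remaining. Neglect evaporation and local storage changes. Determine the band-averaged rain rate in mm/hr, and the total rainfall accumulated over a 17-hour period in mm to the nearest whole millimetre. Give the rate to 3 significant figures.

Column moisture flux per unit crosswind length is F = V × PW.
Inflow: F_in = 22.2 × 41.1 = 912.42 mm·m/s
Outflow: F_out = 22.8 × 28.7 = 654.36 mm·m/s
Steady-state rate R = (F_in − F_out)/L = (912.42 − 654.36) / 194000 m = 1.330e-03 mm/s.
R = 1.330e-03 × 3600 = 4.79 mm/hr.
Over 17 h: total = 4.79 × 17 = 81.43 ≈ 81 mm.

R ≈ 4.79 mm/hr; total ≈ 81 mm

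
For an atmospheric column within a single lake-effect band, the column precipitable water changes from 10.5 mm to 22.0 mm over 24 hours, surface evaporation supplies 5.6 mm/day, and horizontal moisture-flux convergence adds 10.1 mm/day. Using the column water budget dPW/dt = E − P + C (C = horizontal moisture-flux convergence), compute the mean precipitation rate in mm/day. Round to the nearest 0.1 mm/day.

P ≈ 4.2 mm/day

dPW/dt = (22.0 − 10.5) mm / (24/24 day) = +11.500 mm/day.
P = E + C − dPW/dt = 5.6 + (10.1) − (+11.500) = 4.2 mm/day.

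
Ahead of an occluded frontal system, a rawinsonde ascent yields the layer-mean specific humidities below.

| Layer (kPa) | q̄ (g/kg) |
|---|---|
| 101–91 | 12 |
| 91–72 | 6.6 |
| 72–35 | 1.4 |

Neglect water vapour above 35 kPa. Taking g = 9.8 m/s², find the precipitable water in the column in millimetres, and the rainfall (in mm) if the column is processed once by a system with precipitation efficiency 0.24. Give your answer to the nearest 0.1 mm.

PW ≈ 30.3 mm; rainfall ≈ 7.3 mm

Precipitable water is the column-integrated vapour mass per unit area: PW = (1/g) Σ q̄ Δp, with q in kg/kg and Δp in Pa (1 kg/m² of water = 1 mm).
Layer 101–91 kPa: Δp = 100 hPa = 10000 Pa, q̄ = 0.012 kg/kg → 0.012 × 10000 / 9.8 = 12.24 mm
Layer 91–72 kPa: Δp = 190 hPa = 19000 Pa, q̄ = 0.0066 kg/kg → 0.0066 × 19000 / 9.8 = 12.80 mm
Layer 72–35 kPa: Δp = 370 hPa = 37000 Pa, q̄ = 0.0014 kg/kg → 0.0014 × 37000 / 9.8 = 5.29 mm
PW = 12.24 + 12.80 + 5.29 = 30.33 ≈ 30.3 mm.
Rainfall = ε × PW = 0.24 × 30.3 = 7.3 mm.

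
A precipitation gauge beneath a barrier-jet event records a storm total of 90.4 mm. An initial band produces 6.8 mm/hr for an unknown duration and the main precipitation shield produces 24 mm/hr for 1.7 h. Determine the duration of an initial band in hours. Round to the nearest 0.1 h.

Known phases: 24 × 1.7 = 40.8 mm.
Remaining depth = 90.4 − 40.8 = 49.6 mm.
Duration = 49.6 / 6.8 = 7.3 h.

duration ≈ 7.3 h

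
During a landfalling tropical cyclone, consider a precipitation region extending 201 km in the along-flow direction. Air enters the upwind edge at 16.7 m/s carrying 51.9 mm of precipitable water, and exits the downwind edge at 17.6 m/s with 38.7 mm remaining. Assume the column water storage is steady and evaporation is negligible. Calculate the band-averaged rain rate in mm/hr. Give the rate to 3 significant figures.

Column moisture flux per unit crosswind length is F = V × PW.
Inflow: F_in = 16.7 × 51.9 = 866.73 mm·m/s
Outflow: F_out = 17.6 × 38.7 = 681.12 mm·m/s
Steady-state rate R = (F_in − F_out)/L = (866.73 − 681.12) / 201000 m = 9.234e-04 mm/s.
R = 9.234e-04 × 3600 = 3.32 mm/hr.

R ≈ 3.32 mm/hr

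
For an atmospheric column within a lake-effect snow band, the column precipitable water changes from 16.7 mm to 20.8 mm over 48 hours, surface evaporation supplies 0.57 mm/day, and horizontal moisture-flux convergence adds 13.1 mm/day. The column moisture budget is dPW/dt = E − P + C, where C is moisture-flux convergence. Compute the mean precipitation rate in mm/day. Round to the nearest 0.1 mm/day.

P ≈ 11.6 mm/day

dPW/dt = (20.8 − 16.7) mm / (48/24 day) = +2.050 mm/day.
P = E + C − dPW/dt = 0.57 + (13.1) − (+2.050) = 11.6 mm/day.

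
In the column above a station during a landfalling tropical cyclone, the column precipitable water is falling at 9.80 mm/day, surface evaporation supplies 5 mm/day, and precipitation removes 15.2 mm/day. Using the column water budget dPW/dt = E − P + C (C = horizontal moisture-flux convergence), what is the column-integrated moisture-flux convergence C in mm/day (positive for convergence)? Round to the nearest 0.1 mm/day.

dPW/dt = -9.80 mm/day.
C = dPW/dt − E + P = (-9.80) − 5 + 15.2 = 0.4 mm/day.

C ≈ 0.4 mm/day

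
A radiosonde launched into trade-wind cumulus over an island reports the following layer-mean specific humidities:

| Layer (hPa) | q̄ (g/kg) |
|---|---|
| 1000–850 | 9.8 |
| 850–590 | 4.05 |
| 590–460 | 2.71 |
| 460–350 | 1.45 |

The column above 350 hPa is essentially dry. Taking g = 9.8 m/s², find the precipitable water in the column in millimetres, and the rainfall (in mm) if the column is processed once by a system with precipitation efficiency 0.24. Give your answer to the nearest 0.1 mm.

Precipitable water is the column-integrated vapour mass per unit area: PW = (1/g) Σ q̄ Δp, with q in kg/kg and Δp in Pa (1 kg/m² of water = 1 mm).
Layer 1000–850 hPa: Δp = 150 hPa = 15000 Pa, q̄ = 0.0098 kg/kg → 0.0098 × 15000 / 9.8 = 15.00 mm
Layer 850–590 hPa: Δp = 260 hPa = 26000 Pa, q̄ = 0.00405 kg/kg → 0.00405 × 26000 / 9.8 = 10.74 mm
Layer 590–460 hPa: Δp = 130 hPa = 13000 Pa, q̄ = 0.00271 kg/kg → 0.00271 × 13000 / 9.8 = 3.59 mm
Layer 460–350 hPa: Δp = 110 hPa = 11000 Pa, q̄ = 0.00145 kg/kg → 0.00145 × 11000 / 9.8 = 1.63 mm
PW = 15.00 + 10.74 + 3.59 + 1.63 = 30.96 ≈ 31.0 mm.
Rainfall = ε × PW = 0.24 × 31.0 = 7.4 mm.

PW ≈ 31.0 mm; rainfall ≈ 7.4 mm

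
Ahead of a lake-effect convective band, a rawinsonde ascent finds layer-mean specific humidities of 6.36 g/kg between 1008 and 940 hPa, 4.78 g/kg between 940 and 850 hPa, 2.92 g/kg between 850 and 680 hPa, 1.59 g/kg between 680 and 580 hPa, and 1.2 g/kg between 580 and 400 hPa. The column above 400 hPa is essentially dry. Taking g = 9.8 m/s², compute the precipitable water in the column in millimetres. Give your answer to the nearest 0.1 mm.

Precipitable water is the column-integrated vapour mass per unit area: PW = (1/g) Σ q̄ Δp, with q in kg/kg and Δp in Pa (1 kg/m² of water = 1 mm).
Layer 1008–940 hPa: Δp = 68 hPa = 6800 Pa, q̄ = 0.00636 kg/kg → 0.00636 × 6800 / 9.8 = 4.41 mm
Layer 940–850 hPa: Δp = 90 hPa = 9000 Pa, q̄ = 0.00478 kg/kg → 0.00478 × 9000 / 9.8 = 4.39 mm
Layer 850–680 hPa: Δp = 170 hPa = 17000 Pa, q̄ = 0.00292 kg/kg → 0.00292 × 17000 / 9.8 = 5.07 mm
Layer 680–580 hPa: Δp = 100 hPa = 10000 Pa, q̄ = 0.00159 kg/kg → 0.00159 × 10000 / 9.8 = 1.62 mm
Layer 580–400 hPa: Δp = 180 hPa = 18000 Pa, q̄ = 0.0012 kg/kg → 0.0012 × 18000 / 9.8 = 2.20 mm
PW = 4.41 + 4.39 + 5.07 + 1.62 + 2.20 = 17.69 ≈ 17.7 mm.

PW ≈ 17.7 mm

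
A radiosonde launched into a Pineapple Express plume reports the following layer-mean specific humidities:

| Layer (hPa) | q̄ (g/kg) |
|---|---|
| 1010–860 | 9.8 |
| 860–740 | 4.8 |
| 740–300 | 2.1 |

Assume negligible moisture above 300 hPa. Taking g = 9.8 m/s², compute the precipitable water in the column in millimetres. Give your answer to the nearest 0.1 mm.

Precipitable water is the column-integrated vapour mass per unit area: PW = (1/g) Σ q̄ Δp, with q in kg/kg and Δp in Pa (1 kg/m² of water = 1 mm).
Layer 1010–860 hPa: Δp = 150 hPa = 15000 Pa, q̄ = 0.0098 kg/kg → 0.0098 × 15000 / 9.8 = 15.00 mm
Layer 860–740 hPa: Δp = 120 hPa = 12000 Pa, q̄ = 0.0048 kg/kg → 0.0048 × 12000 / 9.8 = 5.88 mm
Layer 740–300 hPa: Δp = 440 hPa = 44000 Pa, q̄ = 0.0021 kg/kg → 0.0021 × 44000 / 9.8 = 9.43 mm
PW = 15.00 + 5.88 + 9.43 = 30.31 ≈ 30.3 mm.

PW ≈ 30.3 mm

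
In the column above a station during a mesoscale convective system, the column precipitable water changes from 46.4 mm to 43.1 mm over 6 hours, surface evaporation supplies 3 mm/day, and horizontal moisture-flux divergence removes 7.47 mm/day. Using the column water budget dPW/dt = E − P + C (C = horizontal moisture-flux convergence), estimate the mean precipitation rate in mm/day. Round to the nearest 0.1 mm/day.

P ≈ 8.7 mm/day

dPW/dt = (43.1 − 46.4) mm / (6/24 day) = -13.200 mm/day.
P = E + C − dPW/dt = 3 + (-7.47) − (-13.200) = 8.7 mm/day.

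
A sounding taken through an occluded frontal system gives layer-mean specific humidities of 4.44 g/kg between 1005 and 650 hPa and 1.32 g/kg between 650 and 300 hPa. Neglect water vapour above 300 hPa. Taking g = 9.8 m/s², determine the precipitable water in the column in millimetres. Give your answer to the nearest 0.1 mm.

PW ≈ 20.8 mm

Precipitable water is the column-integrated vapour mass per unit area: PW = (1/g) Σ q̄ Δp, with q in kg/kg and Δp in Pa (1 kg/m² of water = 1 mm).
Layer 1005–650 hPa: Δp = 355 hPa = 35500 Pa, q̄ = 0.00444 kg/kg → 0.00444 × 35500 / 9.8 = 16.08 mm
Layer 650–300 hPa: Δp = 350 hPa = 35000 Pa, q̄ = 0.00132 kg/kg → 0.00132 × 35000 / 9.8 = 4.71 mm
PW = 16.08 + 4.71 = 20.79 ≈ 20.8 mm.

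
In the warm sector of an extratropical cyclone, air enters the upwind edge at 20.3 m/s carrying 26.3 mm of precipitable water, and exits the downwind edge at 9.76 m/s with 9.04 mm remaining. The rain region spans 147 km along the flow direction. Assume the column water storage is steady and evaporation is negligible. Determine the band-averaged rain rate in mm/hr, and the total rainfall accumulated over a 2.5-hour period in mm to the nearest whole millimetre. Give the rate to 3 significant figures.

R ≈ 10.9 mm/hr; total ≈ 27 mm

Column moisture flux per unit crosswind length is F = V × PW.
Inflow: F_in = 20.3 × 26.3 = 533.89 mm·m/s
Outflow: F_out = 9.76 × 9.04 = 88.2304 mm·m/s
Steady-state rate R = (F_in − F_out)/L = (533.89 − 88.2304) / 147000 m = 3.032e-03 mm/s.
R = 3.032e-03 × 3600 = 10.9 mm/hr.
Over 2.5 h: total = 10.9 × 2.5 = 27.25 ≈ 27 mm.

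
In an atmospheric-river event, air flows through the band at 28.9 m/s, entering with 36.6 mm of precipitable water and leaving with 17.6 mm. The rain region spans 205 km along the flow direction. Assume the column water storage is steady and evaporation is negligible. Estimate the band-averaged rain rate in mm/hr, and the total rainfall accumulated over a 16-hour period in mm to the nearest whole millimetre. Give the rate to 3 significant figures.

R ≈ 9.64 mm/hr; total ≈ 154 mm

Column moisture flux per unit crosswind length is F = V × PW.
Inflow: F_in = 28.9 × 36.6 = 1057.74 mm·m/s
Outflow: F_out = 28.9 × 17.6 = 508.64 mm·m/s
Steady-state rate R = (F_in − F_out)/L = (1057.74 − 508.64) / 205000 m = 2.679e-03 mm/s.
R = 2.679e-03 × 3600 = 9.64 mm/hr.
Over 16 h: total = 9.64 × 16 = 154.24 ≈ 154 mm.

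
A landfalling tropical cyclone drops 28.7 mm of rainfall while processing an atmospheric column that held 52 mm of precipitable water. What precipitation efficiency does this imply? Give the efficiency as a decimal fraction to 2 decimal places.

ε ≈ 0.55

ε = rainfall / PW = 28.7 / 52 = 0.55.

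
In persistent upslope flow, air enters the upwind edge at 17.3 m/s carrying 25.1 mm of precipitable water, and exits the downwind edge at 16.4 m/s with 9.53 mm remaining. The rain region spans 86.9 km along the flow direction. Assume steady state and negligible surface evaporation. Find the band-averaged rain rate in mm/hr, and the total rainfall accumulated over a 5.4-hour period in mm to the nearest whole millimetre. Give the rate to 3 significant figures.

Column moisture flux per unit crosswind length is F = V × PW.
Inflow: F_in = 17.3 × 25.1 = 434.23 mm·m/s
Outflow: F_out = 16.4 × 9.53 = 156.292 mm·m/s
Steady-state rate R = (F_in − F_out)/L = (434.23 − 156.292) / 86900 m = 3.198e-03 mm/s.
R = 3.198e-03 × 3600 = 11.5 mm/hr.
Over 5.4 h: total = 11.5 × 5.4 = 62.1 ≈ 62 mm.

R ≈ 11.5 mm/hr; total ≈ 62 mm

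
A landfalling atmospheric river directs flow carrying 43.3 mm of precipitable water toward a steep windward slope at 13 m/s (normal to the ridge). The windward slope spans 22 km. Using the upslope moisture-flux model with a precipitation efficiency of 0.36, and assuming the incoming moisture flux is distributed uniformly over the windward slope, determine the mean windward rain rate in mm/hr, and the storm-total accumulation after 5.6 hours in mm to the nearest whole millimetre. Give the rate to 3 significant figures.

R ≈ 33.2 mm/hr; total ≈ 186 mm

Incoming column moisture flux per unit ridge length: F = V × PW = 13 × 43.3 = 562.9 mm·m/s.
Spread over the 22 km slope with efficiency ε = 0.36: R = ε·F/W = 0.36 × 562.9 / 22000 m = 9.211e-03 mm/s.
R = 9.211e-03 × 3600 = 33.2 mm/hr.
Over 5.6 h: total = 33.2 × 5.6 = 185.92 ≈ 186 mm.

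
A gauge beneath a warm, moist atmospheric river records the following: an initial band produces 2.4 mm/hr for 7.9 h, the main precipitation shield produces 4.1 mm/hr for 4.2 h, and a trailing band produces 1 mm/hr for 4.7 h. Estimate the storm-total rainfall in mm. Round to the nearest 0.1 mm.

total ≈ 40.9 mm

Total = Σ Rᵢ Δtᵢ = 2.4 × 7.9 + 4.1 × 4.2 + 1 × 4.7
      = 18.96 + 17.22 + 4.7 = 40.9 mm.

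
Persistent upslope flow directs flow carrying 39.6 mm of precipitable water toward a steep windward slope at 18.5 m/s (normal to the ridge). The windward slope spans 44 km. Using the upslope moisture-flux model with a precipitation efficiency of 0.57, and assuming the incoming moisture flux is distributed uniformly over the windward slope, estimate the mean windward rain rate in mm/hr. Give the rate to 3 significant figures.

R ≈ 34.2 mm/hr

Incoming column moisture flux per unit ridge length: F = V × PW = 18.5 × 39.6 = 732.6 mm·m/s.
Spread over the 44 km slope with efficiency ε = 0.57: R = ε·F/W = 0.57 × 732.6 / 44000 m = 9.491e-03 mm/s.
R = 9.491e-03 × 3600 = 34.2 mm/hr.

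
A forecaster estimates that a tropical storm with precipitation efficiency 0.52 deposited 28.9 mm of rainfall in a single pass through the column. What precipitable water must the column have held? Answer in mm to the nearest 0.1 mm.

PW = rainfall / ε = 28.9 / 0.52 = 55.6 mm.

PW ≈ 55.6 mm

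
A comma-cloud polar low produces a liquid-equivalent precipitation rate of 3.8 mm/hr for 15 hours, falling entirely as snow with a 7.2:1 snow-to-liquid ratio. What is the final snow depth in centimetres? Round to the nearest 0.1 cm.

snow depth ≈ 41.0 cm

Liquid-equivalent depth = 3.8 × 15 = 57 mm.
Snow depth = 57 mm × 7.2 = 410.4 mm = 41.0 cm.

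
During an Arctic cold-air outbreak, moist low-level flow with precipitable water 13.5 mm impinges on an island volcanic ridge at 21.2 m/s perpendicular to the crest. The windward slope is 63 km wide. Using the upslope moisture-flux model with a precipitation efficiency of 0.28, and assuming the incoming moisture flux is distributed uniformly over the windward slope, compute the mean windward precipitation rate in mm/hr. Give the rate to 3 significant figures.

R ≈ 4.58 mm/hr

Incoming column moisture flux per unit ridge length: F = V × PW = 21.2 × 13.5 = 286.2 mm·m/s.
Spread over the 63 km slope with efficiency ε = 0.28: R = ε·F/W = 0.28 × 286.2 / 63000 m = 1.272e-03 mm/s.
R = 1.272e-03 × 3600 = 4.58 mm/hr.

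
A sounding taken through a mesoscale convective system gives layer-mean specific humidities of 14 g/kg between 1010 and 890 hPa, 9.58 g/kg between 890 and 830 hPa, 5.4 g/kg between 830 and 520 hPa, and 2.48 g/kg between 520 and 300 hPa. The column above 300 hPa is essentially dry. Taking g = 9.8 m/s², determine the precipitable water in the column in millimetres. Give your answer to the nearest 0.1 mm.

Precipitable water is the column-integrated vapour mass per unit area: PW = (1/g) Σ q̄ Δp, with q in kg/kg and Δp in Pa (1 kg/m² of water = 1 mm).
Layer 1010–890 hPa: Δp = 120 hPa = 12000 Pa, q̄ = 0.014 kg/kg → 0.014 × 12000 / 9.8 = 17.14 mm
Layer 890–830 hPa: Δp = 60 hPa = 6000 Pa, q̄ = 0.00958 kg/kg → 0.00958 × 6000 / 9.8 = 5.87 mm
Layer 830–520 hPa: Δp = 310 hPa = 31000 Pa, q̄ = 0.0054 kg/kg → 0.0054 × 31000 / 9.8 = 17.08 mm
Layer 520–300 hPa: Δp = 220 hPa = 22000 Pa, q̄ = 0.00248 kg/kg → 0.00248 × 22000 / 9.8 = 5.57 mm
PW = 17.14 + 5.87 + 17.08 + 5.57 = 45.66 ≈ 45.7 mm.

PW ≈ 45.7 mm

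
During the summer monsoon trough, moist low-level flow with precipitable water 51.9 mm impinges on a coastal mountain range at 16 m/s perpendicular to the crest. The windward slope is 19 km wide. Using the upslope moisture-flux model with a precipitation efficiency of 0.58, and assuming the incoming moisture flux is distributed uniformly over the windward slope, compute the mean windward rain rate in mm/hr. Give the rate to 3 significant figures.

R ≈ 91.3 mm/hr

Incoming column moisture flux per unit ridge length: F = V × PW = 16 × 51.9 = 830.4 mm·m/s.
Spread over the 19 km slope with efficiency ε = 0.58: R = ε·F/W = 0.58 × 830.4 / 19000 m = 2.535e-02 mm/s.
R = 2.535e-02 × 3600 = 91.3 mm/hr.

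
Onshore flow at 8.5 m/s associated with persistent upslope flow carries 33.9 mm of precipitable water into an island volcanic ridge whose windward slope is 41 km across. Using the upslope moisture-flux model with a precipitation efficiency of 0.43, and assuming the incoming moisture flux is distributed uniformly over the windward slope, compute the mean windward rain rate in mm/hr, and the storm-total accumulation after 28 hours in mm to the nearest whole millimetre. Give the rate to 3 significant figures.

Incoming column moisture flux per unit ridge length: F = V × PW = 8.5 × 33.9 = 288.15 mm·m/s.
Spread over the 41 km slope with efficiency ε = 0.43: R = ε·F/W = 0.43 × 288.15 / 41000 m = 3.022e-03 mm/s.
R = 3.022e-03 × 3600 = 10.9 mm/hr.
Over 28 h: total = 10.9 × 28 = 305.2 ≈ 305 mm.

R ≈ 10.9 mm/hr; total ≈ 305 mm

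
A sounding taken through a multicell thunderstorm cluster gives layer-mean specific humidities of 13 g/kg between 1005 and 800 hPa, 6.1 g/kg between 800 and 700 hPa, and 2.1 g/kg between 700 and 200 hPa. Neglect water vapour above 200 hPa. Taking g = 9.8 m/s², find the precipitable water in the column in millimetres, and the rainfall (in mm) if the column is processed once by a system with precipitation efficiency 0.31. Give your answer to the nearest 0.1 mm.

Precipitable water is the column-integrated vapour mass per unit area: PW = (1/g) Σ q̄ Δp, with q in kg/kg and Δp in Pa (1 kg/m² of water = 1 mm).
Layer 1005–800 hPa: Δp = 205 hPa = 20500 Pa, q̄ = 0.013 kg/kg → 0.013 × 20500 / 9.8 = 27.19 mm
Layer 800–700 hPa: Δp = 100 hPa = 10000 Pa, q̄ = 0.0061 kg/kg → 0.0061 × 10000 / 9.8 = 6.22 mm
Layer 700–200 hPa: Δp = 500 hPa = 50000 Pa, q̄ = 0.0021 kg/kg → 0.0021 × 50000 / 9.8 = 10.71 mm
PW = 27.19 + 6.22 + 10.71 = 44.12 ≈ 44.1 mm.
Rainfall = ε × PW = 0.31 × 44.1 = 13.7 mm.

PW ≈ 44.1 mm; rainfall ≈ 13.7 mm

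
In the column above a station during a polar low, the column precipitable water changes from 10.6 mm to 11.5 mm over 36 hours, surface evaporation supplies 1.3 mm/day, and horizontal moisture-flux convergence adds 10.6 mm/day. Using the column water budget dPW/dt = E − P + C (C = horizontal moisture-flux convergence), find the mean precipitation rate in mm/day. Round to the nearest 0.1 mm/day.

P ≈ 11.3 mm/day

dPW/dt = (11.5 − 10.6) mm / (36/24 day) = +0.600 mm/day.
P = E + C − dPW/dt = 1.3 + (10.6) − (+0.600) = 11.3 mm/day.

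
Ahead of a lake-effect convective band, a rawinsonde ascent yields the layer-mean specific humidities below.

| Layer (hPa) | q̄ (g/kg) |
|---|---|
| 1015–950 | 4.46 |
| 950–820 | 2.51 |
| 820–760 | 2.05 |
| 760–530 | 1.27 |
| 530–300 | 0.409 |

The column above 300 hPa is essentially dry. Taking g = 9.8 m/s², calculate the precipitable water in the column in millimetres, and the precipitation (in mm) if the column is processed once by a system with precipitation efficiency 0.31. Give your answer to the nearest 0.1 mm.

Precipitable water is the column-integrated vapour mass per unit area: PW = (1/g) Σ q̄ Δp, with q in kg/kg and Δp in Pa (1 kg/m² of water = 1 mm).
Layer 1015–950 hPa: Δp = 65 hPa = 6500 Pa, q̄ = 0.00446 kg/kg → 0.00446 × 6500 / 9.8 = 2.96 mm
Layer 950–820 hPa: Δp = 130 hPa = 13000 Pa, q̄ = 0.00251 kg/kg → 0.00251 × 13000 / 9.8 = 3.33 mm
Layer 820–760 hPa: Δp = 60 hPa = 6000 Pa, q̄ = 0.00205 kg/kg → 0.00205 × 6000 / 9.8 = 1.26 mm
Layer 760–530 hPa: Δp = 230 hPa = 23000 Pa, q̄ = 0.00127 kg/kg → 0.00127 × 23000 / 9.8 = 2.98 mm
Layer 530–300 hPa: Δp = 230 hPa = 23000 Pa, q̄ = 0.000409 kg/kg → 0.000409 × 23000 / 9.8 = 0.96 mm
PW = 2.96 + 3.33 + 1.26 + 2.98 + 0.96 = 11.49 ≈ 11.5 mm.
Precipitation = ε × PW = 0.31 × 11.5 = 3.6 mm.

PW ≈ 11.5 mm; precipitation ≈ 3.6 mm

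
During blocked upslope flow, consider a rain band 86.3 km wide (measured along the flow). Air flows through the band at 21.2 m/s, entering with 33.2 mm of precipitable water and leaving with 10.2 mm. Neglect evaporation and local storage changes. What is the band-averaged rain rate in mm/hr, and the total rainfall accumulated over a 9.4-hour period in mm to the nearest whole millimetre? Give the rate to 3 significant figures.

Column moisture flux per unit crosswind length is F = V × PW.
Inflow: F_in = 21.2 × 33.2 = 703.84 mm·m/s
Outflow: F_out = 21.2 × 10.2 = 216.24 mm·m/s
Steady-state rate R = (F_in − F_out)/L = (703.84 − 216.24) / 86300 m = 5.650e-03 mm/s.
R = 5.650e-03 × 3600 = 20.3 mm/hr.
Over 9.4 h: total = 20.3 × 9.4 = 190.82 ≈ 191 mm.

R ≈ 20.3 mm/hr; total ≈ 191 mm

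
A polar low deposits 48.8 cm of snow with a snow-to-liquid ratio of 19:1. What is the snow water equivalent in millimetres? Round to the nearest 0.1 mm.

SWE ≈ 25.7 mm

SWE = snow depth / ratio = 48.8 cm / 19 = 2.568 cm = 25.7 mm.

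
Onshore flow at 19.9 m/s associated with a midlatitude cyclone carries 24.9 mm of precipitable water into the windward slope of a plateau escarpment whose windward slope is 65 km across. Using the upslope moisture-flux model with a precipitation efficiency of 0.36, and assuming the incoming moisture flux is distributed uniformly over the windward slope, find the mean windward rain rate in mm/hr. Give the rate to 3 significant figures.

R ≈ 9.88 mm/hr

Incoming column moisture flux per unit ridge length: F = V × PW = 19.9 × 24.9 = 495.51 mm·m/s.
Spread over the 65 km slope with efficiency ε = 0.36: R = ε·F/W = 0.36 × 495.51 / 65000 m = 2.744e-03 mm/s.
R = 2.744e-03 × 3600 = 9.88 mm/hr.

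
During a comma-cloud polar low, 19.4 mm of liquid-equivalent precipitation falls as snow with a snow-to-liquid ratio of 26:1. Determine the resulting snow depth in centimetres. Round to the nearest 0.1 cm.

snow depth ≈ 50.4 cm

Snow depth = liquid × ratio = 19.4 mm × 26 = 504.4 mm = 50.4 cm.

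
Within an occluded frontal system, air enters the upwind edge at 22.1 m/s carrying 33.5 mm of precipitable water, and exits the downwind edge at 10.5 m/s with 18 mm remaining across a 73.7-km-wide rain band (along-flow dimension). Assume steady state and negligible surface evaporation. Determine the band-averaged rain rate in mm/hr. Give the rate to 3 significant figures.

Column moisture flux per unit crosswind length is F = V × PW.
Inflow: F_in = 22.1 × 33.5 = 740.35 mm·m/s
Outflow: F_out = 10.5 × 18 = 189 mm·m/s
Steady-state rate R = (F_in − F_out)/L = (740.35 − 189) / 73700 m = 7.481e-03 mm/s.
R = 7.481e-03 × 3600 = 26.9 mm/hr.

R ≈ 26.9 mm/hr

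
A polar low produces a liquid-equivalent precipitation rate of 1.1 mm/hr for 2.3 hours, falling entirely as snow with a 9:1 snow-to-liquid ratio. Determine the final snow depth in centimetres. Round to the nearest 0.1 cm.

snow depth ≈ 2.3 cm

Liquid-equivalent depth = 1.1 × 2.3 = 2.53 mm.
Snow depth = 2.53 mm × 9 = 22.77 mm = 2.3 cm.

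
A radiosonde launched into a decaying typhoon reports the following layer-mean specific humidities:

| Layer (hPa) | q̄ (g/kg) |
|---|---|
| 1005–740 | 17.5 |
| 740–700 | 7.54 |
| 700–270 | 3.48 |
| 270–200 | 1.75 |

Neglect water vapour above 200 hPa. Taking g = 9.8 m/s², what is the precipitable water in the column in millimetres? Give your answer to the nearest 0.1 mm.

Precipitable water is the column-integrated vapour mass per unit area: PW = (1/g) Σ q̄ Δp, with q in kg/kg and Δp in Pa (1 kg/m² of water = 1 mm).
Layer 1005–740 hPa: Δp = 265 hPa = 26500 Pa, q̄ = 0.0175 kg/kg → 0.0175 × 26500 / 9.8 = 47.32 mm
Layer 740–700 hPa: Δp = 40 hPa = 4000 Pa, q̄ = 0.00754 kg/kg → 0.00754 × 4000 / 9.8 = 3.08 mm
Layer 700–270 hPa: Δp = 430 hPa = 43000 Pa, q̄ = 0.00348 kg/kg → 0.00348 × 43000 / 9.8 = 15.27 mm
Layer 270–200 hPa: Δp = 70 hPa = 7000 Pa, q̄ = 0.00175 kg/kg → 0.00175 × 7000 / 9.8 = 1.25 mm
PW = 47.32 + 3.08 + 15.27 + 1.25 = 66.92 ≈ 66.9 mm.

PW ≈ 66.9 mm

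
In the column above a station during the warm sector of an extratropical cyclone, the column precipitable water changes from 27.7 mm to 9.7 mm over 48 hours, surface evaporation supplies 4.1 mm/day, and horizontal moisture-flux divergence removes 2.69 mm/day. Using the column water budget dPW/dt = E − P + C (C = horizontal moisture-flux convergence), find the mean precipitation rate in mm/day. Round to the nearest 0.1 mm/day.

P ≈ 10.4 mm/day

dPW/dt = (9.7 − 27.7) mm / (48/24 day) = -9.000 mm/day.
P = E + C − dPW/dt = 4.1 + (-2.69) − (-9.000) = 10.4 mm/day.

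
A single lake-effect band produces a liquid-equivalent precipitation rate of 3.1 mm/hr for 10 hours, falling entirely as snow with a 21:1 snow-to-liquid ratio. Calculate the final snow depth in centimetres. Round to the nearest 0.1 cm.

Liquid-equivalent depth = 3.1 × 10 = 31 mm.
Snow depth = 31 mm × 21 = 651 mm = 65.1 cm.

snow depth ≈ 65.1 cm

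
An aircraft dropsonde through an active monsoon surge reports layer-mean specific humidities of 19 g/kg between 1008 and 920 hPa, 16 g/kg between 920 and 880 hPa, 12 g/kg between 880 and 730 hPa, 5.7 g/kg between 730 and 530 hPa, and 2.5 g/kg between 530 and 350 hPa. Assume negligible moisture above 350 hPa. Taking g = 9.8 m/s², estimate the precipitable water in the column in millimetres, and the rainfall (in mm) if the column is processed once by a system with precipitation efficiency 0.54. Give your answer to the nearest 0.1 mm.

PW ≈ 58.2 mm; rainfall ≈ 31.4 mm

Precipitable water is the column-integrated vapour mass per unit area: PW = (1/g) Σ q̄ Δp, with q in kg/kg and Δp in Pa (1 kg/m² of water = 1 mm).
Layer 1008–920 hPa: Δp = 88 hPa = 8800 Pa, q̄ = 0.019 kg/kg → 0.019 × 8800 / 9.8 = 17.06 mm
Layer 920–880 hPa: Δp = 40 hPa = 4000 Pa, q̄ = 0.016 kg/kg → 0.016 × 4000 / 9.8 = 6.53 mm
Layer 880–730 hPa: Δp = 150 hPa = 15000 Pa, q̄ = 0.012 kg/kg → 0.012 × 15000 / 9.8 = 18.37 mm
Layer 730–530 hPa: Δp = 200 hPa = 20000 Pa, q̄ = 0.0057 kg/kg → 0.0057 × 20000 / 9.8 = 11.63 mm
Layer 530–350 hPa: Δp = 180 hPa = 18000 Pa, q̄ = 0.0025 kg/kg → 0.0025 × 18000 / 9.8 = 4.59 mm
PW = 17.06 + 6.53 + 18.37 + 11.63 + 4.59 = 58.18 ≈ 58.2 mm.
Rainfall = ε × PW = 0.54 × 58.2 = 31.4 mm.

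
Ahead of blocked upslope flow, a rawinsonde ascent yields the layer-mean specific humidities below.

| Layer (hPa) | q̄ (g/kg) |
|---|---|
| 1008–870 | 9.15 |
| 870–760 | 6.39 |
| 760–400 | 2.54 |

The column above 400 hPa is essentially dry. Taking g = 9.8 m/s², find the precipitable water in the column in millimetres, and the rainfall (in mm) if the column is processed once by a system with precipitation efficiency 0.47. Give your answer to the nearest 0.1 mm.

PW ≈ 29.4 mm; rainfall ≈ 13.8 mm

Precipitable water is the column-integrated vapour mass per unit area: PW = (1/g) Σ q̄ Δp, with q in kg/kg and Δp in Pa (1 kg/m² of water = 1 mm).
Layer 1008–870 hPa: Δp = 138 hPa = 13800 Pa, q̄ = 0.00915 kg/kg → 0.00915 × 13800 / 9.8 = 12.88 mm
Layer 870–760 hPa: Δp = 110 hPa = 11000 Pa, q̄ = 0.00639 kg/kg → 0.00639 × 11000 / 9.8 = 7.17 mm
Layer 760–400 hPa: Δp = 360 hPa = 36000 Pa, q̄ = 0.00254 kg/kg → 0.00254 × 36000 / 9.8 = 9.33 mm
PW = 12.88 + 7.17 + 9.33 = 29.38 ≈ 29.4 mm.
Rainfall = ε × PW = 0.47 × 29.4 = 13.8 mm.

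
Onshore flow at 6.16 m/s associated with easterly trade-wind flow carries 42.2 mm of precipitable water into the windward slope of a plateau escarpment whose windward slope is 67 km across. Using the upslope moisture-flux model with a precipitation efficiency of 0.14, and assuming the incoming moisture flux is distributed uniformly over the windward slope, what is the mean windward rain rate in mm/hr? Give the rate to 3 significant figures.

Incoming column moisture flux per unit ridge length: F = V × PW = 6.16 × 42.2 = 259.952 mm·m/s.
Spread over the 67 km slope with efficiency ε = 0.14: R = ε·F/W = 0.14 × 259.952 / 67000 m = 5.432e-04 mm/s.
R = 5.432e-04 × 3600 = 1.96 mm/hr.

R ≈ 1.96 mm/hr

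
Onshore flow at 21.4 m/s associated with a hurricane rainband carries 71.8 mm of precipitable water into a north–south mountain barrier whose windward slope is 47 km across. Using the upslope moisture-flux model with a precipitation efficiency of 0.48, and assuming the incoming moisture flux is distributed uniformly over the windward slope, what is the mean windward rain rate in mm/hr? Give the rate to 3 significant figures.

R ≈ 56.5 mm/hr

Incoming column moisture flux per unit ridge length: F = V × PW = 21.4 × 71.8 = 1536.52 mm·m/s.
Spread over the 47 km slope with efficiency ε = 0.48: R = ε·F/W = 0.48 × 1536.52 / 47000 m = 1.569e-02 mm/s.
R = 1.569e-02 × 3600 = 56.5 mm/hr.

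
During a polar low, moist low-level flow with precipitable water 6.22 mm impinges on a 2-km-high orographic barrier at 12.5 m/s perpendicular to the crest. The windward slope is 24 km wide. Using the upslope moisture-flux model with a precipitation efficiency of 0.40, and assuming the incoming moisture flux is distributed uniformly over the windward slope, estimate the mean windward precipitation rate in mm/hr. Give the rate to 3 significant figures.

R ≈ 4.67 mm/hr

Incoming column moisture flux per unit ridge length: F = V × PW = 12.5 × 6.22 = 77.75 mm·m/s.
Spread over the 24 km slope with efficiency ε = 0.40: R = ε·F/W = 0.40 × 77.75 / 24000 m = 1.296e-03 mm/s.
R = 1.296e-03 × 3600 = 4.67 mm/hr.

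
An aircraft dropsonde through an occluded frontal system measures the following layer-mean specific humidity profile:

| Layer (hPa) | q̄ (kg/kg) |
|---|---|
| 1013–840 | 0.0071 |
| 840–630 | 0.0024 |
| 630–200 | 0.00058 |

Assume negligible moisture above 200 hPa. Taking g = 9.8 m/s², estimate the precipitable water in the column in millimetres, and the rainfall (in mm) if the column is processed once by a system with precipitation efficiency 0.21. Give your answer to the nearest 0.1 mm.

Precipitable water is the column-integrated vapour mass per unit area: PW = (1/g) Σ q̄ Δp, with q in kg/kg and Δp in Pa (1 kg/m² of water = 1 mm).
Layer 1013–840 hPa: Δp = 173 hPa = 17300 Pa, q̄ = 0.0071 kg/kg → 0.0071 × 17300 / 9.8 = 12.53 mm
Layer 840–630 hPa: Δp = 210 hPa = 21000 Pa, q̄ = 0.0024 kg/kg → 0.0024 × 21000 / 9.8 = 5.14 mm
Layer 630–200 hPa: Δp = 430 hPa = 43000 Pa, q̄ = 0.00058 kg/kg → 0.00058 × 43000 / 9.8 = 2.54 mm
PW = 12.53 + 5.14 + 2.54 = 20.21 ≈ 20.2 mm.
Rainfall = ε × PW = 0.21 × 20.2 = 4.2 mm.

PW ≈ 20.2 mm; rainfall ≈ 4.2 mm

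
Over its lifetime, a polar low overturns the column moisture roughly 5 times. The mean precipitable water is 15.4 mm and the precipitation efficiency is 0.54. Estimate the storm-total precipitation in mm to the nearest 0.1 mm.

precipitation ≈ 41.6 mm

Each cycle deposits ε × PW = 0.54 × 15.4 = 8.316 mm.
Over 5 cycles: 5 × 8.316 = 41.6 mm.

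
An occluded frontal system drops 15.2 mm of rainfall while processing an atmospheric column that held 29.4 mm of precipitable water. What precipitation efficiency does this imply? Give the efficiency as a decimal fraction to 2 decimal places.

ε = rainfall / PW = 15.2 / 29.4 = 0.52.

ε ≈ 0.52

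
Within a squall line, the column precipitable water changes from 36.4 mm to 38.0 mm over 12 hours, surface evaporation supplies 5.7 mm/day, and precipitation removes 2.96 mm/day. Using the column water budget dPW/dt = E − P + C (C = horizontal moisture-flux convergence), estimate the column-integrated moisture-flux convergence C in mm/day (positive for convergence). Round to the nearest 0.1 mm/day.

dPW/dt = (38.0 − 36.4) mm / (12/24 day) = +3.200 mm/day.
C = dPW/dt − E + P = (+3.200) − 5.7 + 2.96 = 0.5 mm/day.

C ≈ 0.5 mm/day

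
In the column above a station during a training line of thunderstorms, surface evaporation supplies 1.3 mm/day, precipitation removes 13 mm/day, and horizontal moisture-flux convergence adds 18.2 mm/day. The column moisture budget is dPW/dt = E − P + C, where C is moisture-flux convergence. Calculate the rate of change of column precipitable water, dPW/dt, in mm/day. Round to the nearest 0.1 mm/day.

dPW/dt = E − P + C = 1.3 − 13 + (18.2) = 6.5 mm/day.

dPW/dt ≈ 6.5 mm/day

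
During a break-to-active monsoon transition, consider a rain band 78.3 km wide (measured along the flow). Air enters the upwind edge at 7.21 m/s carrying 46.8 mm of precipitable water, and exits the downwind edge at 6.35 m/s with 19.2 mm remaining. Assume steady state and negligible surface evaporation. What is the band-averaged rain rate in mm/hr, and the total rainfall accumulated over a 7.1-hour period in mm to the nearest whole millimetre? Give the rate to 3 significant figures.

R ≈ 9.91 mm/hr; total ≈ 70 mm

Column moisture flux per unit crosswind length is F = V × PW.
Inflow: F_in = 7.21 × 46.8 = 337.428 mm·m/s
Outflow: F_out = 6.35 × 19.2 = 121.92 mm·m/s
Steady-state rate R = (F_in − F_out)/L = (337.428 − 121.92) / 78300 m = 2.752e-03 mm/s.
R = 2.752e-03 × 3600 = 9.91 mm/hr.
Over 7.1 h: total = 9.91 × 7.1 = 70.361 ≈ 70 mm.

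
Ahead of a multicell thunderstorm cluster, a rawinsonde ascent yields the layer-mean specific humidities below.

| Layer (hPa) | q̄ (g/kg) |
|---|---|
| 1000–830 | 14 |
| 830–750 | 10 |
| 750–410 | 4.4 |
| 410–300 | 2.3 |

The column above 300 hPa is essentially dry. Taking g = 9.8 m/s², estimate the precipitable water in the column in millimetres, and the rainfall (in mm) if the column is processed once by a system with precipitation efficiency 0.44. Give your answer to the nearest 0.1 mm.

Precipitable water is the column-integrated vapour mass per unit area: PW = (1/g) Σ q̄ Δp, with q in kg/kg and Δp in Pa (1 kg/m² of water = 1 mm).
Layer 1000–830 hPa: Δp = 170 hPa = 17000 Pa, q̄ = 0.014 kg/kg → 0.014 × 17000 / 9.8 = 24.29 mm
Layer 830–750 hPa: Δp = 80 hPa = 8000 Pa, q̄ = 0.01 kg/kg → 0.01 × 8000 / 9.8 = 8.16 mm
Layer 750–410 hPa: Δp = 340 hPa = 34000 Pa, q̄ = 0.0044 kg/kg → 0.0044 × 34000 / 9.8 = 15.27 mm
Layer 410–300 hPa: Δp = 110 hPa = 11000 Pa, q̄ = 0.0023 kg/kg → 0.0023 × 11000 / 9.8 = 2.58 mm
PW = 24.29 + 8.16 + 15.27 + 2.58 = 50.30 ≈ 50.3 mm.
Rainfall = ε × PW = 0.44 × 50.3 = 22.1 mm.

PW ≈ 50.3 mm; rainfall ≈ 22.1 mm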